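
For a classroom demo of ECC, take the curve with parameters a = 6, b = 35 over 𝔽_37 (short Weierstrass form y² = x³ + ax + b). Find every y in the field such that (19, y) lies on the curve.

x³ + 6x + 35 = 7008 ≡ 15 (mod 37).
15 is a non-residue mod 37; no y exists.

none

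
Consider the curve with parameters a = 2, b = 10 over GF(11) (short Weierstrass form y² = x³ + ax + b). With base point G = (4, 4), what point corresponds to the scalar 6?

Repeated addition: build up to 6G.
2G: tangent at (4, 4): λ = (3·4² + 2)/(2·4) ≡ 6/8. 8⁻¹ ≡ 7 (mod 11), so λ ≡ 6·7 ≡ 9.
  x = λ² - 4 - 4 = 81 - 8 ≡ 7; y = λ·(4 - 7) - 4 ≡ 2. → (7, 2)
3G: (7, 2) + (4, 4). λ = (4 - 2)/(4 - 7) ≡ 2/8 mod 11. 8⁻¹ ≡ 7 (mod 11), so λ ≡ 3.
  x = λ² - 7 - 4 = 9 - 11 ≡ 9; y = λ·(7 - 9) - 2 ≡ 3. → (9, 3)
4G: (9, 3) + (4, 4). λ = (4 - 3)/(4 - 9) ≡ 1/6 mod 11. 6⁻¹ ≡ 2 (mod 11), so λ ≡ 2.
  x = λ² - 9 - 4 = 4 - 13 ≡ 2; y = λ·(9 - 2) - 3 ≡ 0. → (2, 0)
5G: (2, 0) + (4, 4). λ = (4 - 0)/(4 - 2) ≡ 4/2 mod 11. 2⁻¹ ≡ 6 (mod 11) since 2·6 = 12 ≡ 1, so λ ≡ 2.
  x = λ² - 2 - 4 = 4 - 6 ≡ 9; y = λ·(2 - 9) - 0 ≡ 8. → (9, 8)
6G: (9, 8) + (4, 4). λ = (4 - 8)/(4 - 9) ≡ 7/6 mod 11. 6⁻¹ ≡ 2 (mod 11), so λ ≡ 3.
  x = λ² - 9 - 4 = 9 - 13 ≡ 7; y = λ·(9 - 7) - 8 ≡ 9. → (7, 9)

(7, 9)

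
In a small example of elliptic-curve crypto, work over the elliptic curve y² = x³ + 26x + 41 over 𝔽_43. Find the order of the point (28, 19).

2P: tangent at (28, 19): λ = (3·28² + 26)/(2·19) ≡ 13/38. 38⁻¹ ≡ 17 (mod 43), so λ ≡ 13·17 ≡ 6.
  x = λ² - 28 - 28 = 36 - 56 ≡ 23; y = λ·(28 - 23) - 19 ≡ 11. → (23, 11)
3P: (23, 11) + (28, 19). λ = (19 - 11)/(28 - 23) ≡ 8/5 mod 43. 5⁻¹ ≡ 26 (mod 43), so λ ≡ 36.
  x = λ² - 23 - 28 = 1296 - 51 ≡ 41; y = λ·(23 - 41) - 11 ≡ 29. → (41, 29)
4P: (41, 29) + (28, 19). λ = (19 - 29)/(28 - 41) ≡ 33/30 mod 43. 30⁻¹ ≡ 33 (mod 43) since 30·33 = 990 ≡ 1, so λ ≡ 14.
  x = λ² - 41 - 28 = 196 - 69 ≡ 41; y = λ·(41 - 41) - 29 ≡ 14. → (41, 14)
5P: (41, 14) + (28, 19). λ = (19 - 14)/(28 - 41) ≡ 5/30 mod 43. 30⁻¹ ≡ 33 (mod 43), so λ ≡ 36.
  x = λ² - 41 - 28 = 1296 - 69 ≡ 23; y = λ·(41 - 23) - 14 ≡ 32. → (23, 32)
6P: (23, 32) + (28, 19). λ = (19 - 32)/(28 - 23) ≡ 30/5 mod 43. 5⁻¹ ≡ 26 (mod 43) since 5·26 = 130 ≡ 1, so λ ≡ 6.
  x = λ² - 23 - 28 = 36 - 51 ≡ 28; y = λ·(23 - 28) - 32 ≡ 24. → (28, 24)
7P: (28, 24) + (28, 19): same x and y₁ ≡ -y₂, so the sum is 𝒪.
7P = 𝒪, so the order is 7.

7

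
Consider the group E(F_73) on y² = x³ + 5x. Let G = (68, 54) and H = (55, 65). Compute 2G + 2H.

(8, 25)

First 2G:
Repeated addition: build up to 2G.
2G: tangent at (68, 54): λ = (3·68² + 5)/(2·54) ≡ 7/35. 35⁻¹ ≡ 48 (mod 73), so λ ≡ 7·48 ≡ 44.
  x = λ² - 68 - 68 = 1936 - 136 ≡ 48; y = λ·(68 - 48) - 54 ≡ 23. → (48, 23)
2G = (48, 23).
Next 2H:
Repeated addition: build up to 2H.
2H: tangent at (55, 65): λ = (3·55² + 5)/(2·65) ≡ 28/57. 57⁻¹ ≡ 41 (mod 73), so λ ≡ 28·41 ≡ 53.
  x = λ² - 55 - 55 = 2809 - 110 ≡ 71; y = λ·(55 - 71) - 65 ≡ 36. → (71, 36)
2H = (71, 36).
Finally 2G + 2H:
(48, 23) + (71, 36). λ = (36 - 23)/(71 - 48) ≡ 13/23 mod 73. 23⁻¹ ≡ 54 (mod 73) since 23·54 = 1242 ≡ 1, so λ ≡ 45.
  x = λ² - 48 - 71 = 2025 - 119 ≡ 8; y = λ·(48 - 8) - 23 ≡ 25. → (8, 25)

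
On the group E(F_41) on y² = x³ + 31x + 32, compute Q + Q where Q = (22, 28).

tangent at (22, 28): λ = (3·22² + 31)/(2·28) ≡ 7/15. 15⁻¹ ≡ 11 (mod 41) since 15·11 = 165 ≡ 1, so λ ≡ 7·11 ≡ 36.
  x = λ² - 22 - 22 = 1296 - 44 ≡ 22; y = λ·(22 - 22) - 28 ≡ 13. → (22, 13)

(22, 13)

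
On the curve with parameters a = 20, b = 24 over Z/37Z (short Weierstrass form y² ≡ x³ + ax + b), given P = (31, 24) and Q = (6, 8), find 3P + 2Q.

First 3P:
Repeated addition: build up to 3P.
2P: tangent at (31, 24): λ = (3·31² + 20)/(2·24) ≡ 17/11. 11⁻¹ ≡ 27 (mod 37), so λ ≡ 17·27 ≡ 15.
  x = λ² - 31 - 31 = 225 - 62 ≡ 15; y = λ·(31 - 15) - 24 ≡ 31. → (15, 31)
3P: (15, 31) + (31, 24). λ = (24 - 31)/(31 - 15) ≡ 30/16 mod 37. 16⁻¹ ≡ 7 (mod 37) since 16·7 = 112 ≡ 1, so λ ≡ 25.
  x = λ² - 15 - 31 = 625 - 46 ≡ 24; y = λ·(15 - 24) - 31 ≡ 3. → (24, 3)
3P = (24, 3).
Next 2Q:
Repeated addition: build up to 2Q.
2Q: tangent at (6, 8): λ = (3·6² + 20)/(2·8) ≡ 17/16. 16⁻¹ ≡ 7 (mod 37), so λ ≡ 17·7 ≡ 8.
  x = λ² - 6 - 6 = 64 - 12 ≡ 15; y = λ·(6 - 15) - 8 ≡ 31. → (15, 31)
2Q = (15, 31).
Finally 3P + 2Q:
(24, 3) + (15, 31). λ = (31 - 3)/(15 - 24) ≡ 28/28 mod 37. 28⁻¹ ≡ 4 (mod 37), so λ ≡ 1.
  x = λ² - 24 - 15 = 1 - 39 ≡ 36; y = λ·(24 - 36) - 3 ≡ 22. → (36, 22)

(36, 22)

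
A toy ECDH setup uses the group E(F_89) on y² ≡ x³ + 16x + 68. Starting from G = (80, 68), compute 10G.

Repeated addition: build up to 10G.
2G: tangent at (80, 68): λ = (3·80² + 16)/(2·68) ≡ 81/47. 47⁻¹ ≡ 36 (mod 89), so λ ≡ 81·36 ≡ 68.
  x = λ² - 80 - 80 = 4624 - 160 ≡ 14; y = λ·(80 - 14) - 68 ≡ 59. → (14, 59)
3G: (14, 59) + (80, 68). λ = (68 - 59)/(80 - 14) ≡ 9/66 mod 89. 66⁻¹ ≡ 58 (mod 89) since 66·58 = 3828 ≡ 1, so λ ≡ 77.
  x = λ² - 14 - 80 = 5929 - 94 ≡ 50; y = λ·(14 - 50) - 59 ≡ 17. → (50, 17)
4G: (50, 17) + (80, 68). λ = (68 - 17)/(80 - 50) ≡ 51/30 mod 89. 30⁻¹ ≡ 3 (mod 89) since 30·3 = 90 ≡ 1, so λ ≡ 64.
  x = λ² - 50 - 80 = 4096 - 130 ≡ 50; y = λ·(50 - 50) - 17 ≡ 72. → (50, 72)
5G: (50, 72) + (80, 68). λ = (68 - 72)/(80 - 50) ≡ 85/30 mod 89. 30⁻¹ ≡ 3 (mod 89), so λ ≡ 77.
  x = λ² - 50 - 80 = 5929 - 130 ≡ 14; y = λ·(50 - 14) - 72 ≡ 30. → (14, 30)
6G: (14, 30) + (80, 68). λ = (68 - 30)/(80 - 14) ≡ 38/66 mod 89. 66⁻¹ ≡ 58 (mod 89) since 66·58 = 3828 ≡ 1, so λ ≡ 68.
  x = λ² - 14 - 80 = 4624 - 94 ≡ 80; y = λ·(14 - 80) - 30 ≡ 21. → (80, 21)
7G: (80, 21) + (80, 68): same x and y₁ ≡ -y₂, so the sum is the point at infinity.
8G: the point at infinity + (80, 68) = (80, 68) (identity).
9G: tangent at (80, 68): λ = (3·80² + 16)/(2·68) ≡ 81/47. 47⁻¹ ≡ 36 (mod 89), so λ ≡ 81·36 ≡ 68.
  x = λ² - 80 - 80 = 4624 - 160 ≡ 14; y = λ·(80 - 14) - 68 ≡ 59. → (14, 59)
10G: (14, 59) + (80, 68). λ = (68 - 59)/(80 - 14) ≡ 9/66 mod 89. 66⁻¹ ≡ 58 (mod 89), so λ ≡ 77.
  x = λ² - 14 - 80 = 5929 - 94 ≡ 50; y = λ·(14 - 50) - 59 ≡ 17. → (50, 17)

(50, 17)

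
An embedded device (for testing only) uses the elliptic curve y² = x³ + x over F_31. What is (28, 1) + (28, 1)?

(16, 12)

tangent at (28, 1): λ = (3·28² + 1)/(2·1) ≡ 28/2. 2⁻¹ ≡ 16 (mod 31), so λ ≡ 28·16 ≡ 14.
  x = λ² - 28 - 28 = 196 - 56 ≡ 16; y = λ·(28 - 16) - 1 ≡ 12. → (16, 12)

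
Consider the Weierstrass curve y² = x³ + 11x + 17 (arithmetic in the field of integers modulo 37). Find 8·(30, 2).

(5, 7)

Write Q = (30, 2).
Repeated addition: build up to 8Q.
2Q: tangent at (30, 2): λ = (3·30² + 11)/(2·2) ≡ 10/4. 4⁻¹ ≡ 28 (mod 37), so λ ≡ 10·28 ≡ 21.
  x = λ² - 30 - 30 = 441 - 60 ≡ 11; y = λ·(30 - 11) - 2 ≡ 27. → (11, 27)
3Q: (11, 27) + (30, 2). λ = (2 - 27)/(30 - 11) ≡ 12/19 mod 37. 19⁻¹ ≡ 2 (mod 37) since 19·2 = 38 ≡ 1, so λ ≡ 24.
  x = λ² - 11 - 30 = 576 - 41 ≡ 17; y = λ·(11 - 17) - 27 ≡ 14. → (17, 14)
4Q: (17, 14) + (30, 2). λ = (2 - 14)/(30 - 17) ≡ 25/13 mod 37. 13⁻¹ ≡ 20 (mod 37), so λ ≡ 19.
  x = λ² - 17 - 30 = 361 - 47 ≡ 18; y = λ·(17 - 18) - 14 ≡ 4. → (18, 4)
5Q: (18, 4) + (30, 2). λ = (2 - 4)/(30 - 18) ≡ 35/12 mod 37. 12⁻¹ ≡ 34 (mod 37), so λ ≡ 6.
  x = λ² - 18 - 30 = 36 - 48 ≡ 25; y = λ·(18 - 25) - 4 ≡ 28. → (25, 28)
6Q: (25, 28) + (30, 2). λ = (2 - 28)/(30 - 25) ≡ 11/5 mod 37. 5⁻¹ ≡ 15 (mod 37), so λ ≡ 17.
  x = λ² - 25 - 30 = 289 - 55 ≡ 12; y = λ·(25 - 12) - 28 ≡ 8. → (12, 8)
7Q: (12, 8) + (30, 2). λ = (2 - 8)/(30 - 12) ≡ 31/18 mod 37. 18⁻¹ ≡ 35 (mod 37), so λ ≡ 12.
  x = λ² - 12 - 30 = 144 - 42 ≡ 28; y = λ·(12 - 28) - 8 ≡ 22. → (28, 22)
8Q: (28, 22) + (30, 2). λ = (2 - 22)/(30 - 28) ≡ 17/2 mod 37. 2⁻¹ ≡ 19 (mod 37) since 2·19 = 38 ≡ 1, so λ ≡ 27.
  x = λ² - 28 - 30 = 729 - 58 ≡ 5; y = λ·(28 - 5) - 22 ≡ 7. → (5, 7)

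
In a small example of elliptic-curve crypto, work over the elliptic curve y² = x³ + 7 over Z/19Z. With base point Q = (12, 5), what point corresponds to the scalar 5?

Double-and-add on 5 = (101)₂. Start with Q = (12, 5) for the leading 1-bit.
double: tangent at (12, 5): λ = (3·12² + 0)/(2·5) ≡ 14/10. 10⁻¹ ≡ 2 (mod 19) since 10·2 = 20 ≡ 1, so λ ≡ 14·2 ≡ 9.
  x = λ² - 12 - 12 = 81 - 24 ≡ 0; y = λ·(12 - 0) - 5 ≡ 8. → (0, 8)
double: tangent at (0, 8): λ = (3·0² + 0)/(2·8) ≡ 0/16. 16⁻¹ ≡ 6 (mod 19) since 16·6 = 96 ≡ 1, so λ ≡ 0·6 ≡ 0.
  x = λ² - 0 - 0 = 0 - 0 ≡ 0; y = λ·(0 - 0) - 8 ≡ 11. → (0, 11)
add Q: (0, 11) + (12, 5). λ = (5 - 11)/(12 - 0) ≡ 13/12 mod 19. 12⁻¹ ≡ 8 (mod 19), so λ ≡ 9.
  x = λ² - 0 - 12 = 81 - 12 ≡ 12; y = λ·(0 - 12) - 11 ≡ 14. → (12, 14)

(12, 14)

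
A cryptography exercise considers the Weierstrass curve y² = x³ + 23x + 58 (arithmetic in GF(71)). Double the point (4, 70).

tangent at (4, 70): λ = (3·4² + 23)/(2·70) ≡ 0/69. 69⁻¹ ≡ 35 (mod 71), so λ ≡ 0·35 ≡ 0.
  x = λ² - 4 - 4 = 0 - 8 ≡ 63; y = λ·(4 - 63) - 70 ≡ 1. → (63, 1)

(63, 1)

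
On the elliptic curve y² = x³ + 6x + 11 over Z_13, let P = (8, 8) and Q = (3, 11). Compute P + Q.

(6, 9)

(8, 8) + (3, 11). λ = (11 - 8)/(3 - 8) ≡ 3/8 mod 13. 8⁻¹ ≡ 5 (mod 13), so λ ≡ 2.
  x = λ² - 8 - 3 = 4 - 11 ≡ 6; y = λ·(8 - 6) - 8 ≡ 9. → (6, 9)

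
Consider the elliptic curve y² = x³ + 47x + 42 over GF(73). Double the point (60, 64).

tangent at (60, 64): λ = (3·60² + 47)/(2·64) ≡ 43/55. 55⁻¹ ≡ 4 (mod 73) since 55·4 = 220 ≡ 1, so λ ≡ 43·4 ≡ 26.
  x = λ² - 60 - 60 = 676 - 120 ≡ 45; y = λ·(60 - 45) - 64 ≡ 34. → (45, 34)

(45, 34)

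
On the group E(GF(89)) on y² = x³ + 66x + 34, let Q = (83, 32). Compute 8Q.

(21, 88)

Double-and-add on 8 = (1000)₂. Start with Q = (83, 32) for the leading 1-bit.
double: tangent at (83, 32): λ = (3·83² + 66)/(2·32) ≡ 85/64. 64⁻¹ ≡ 32 (mod 89), so λ ≡ 85·32 ≡ 50.
  x = λ² - 83 - 83 = 2500 - 166 ≡ 20; y = λ·(83 - 20) - 32 ≡ 3. → (20, 3)
double: tangent at (20, 3): λ = (3·20² + 66)/(2·3) ≡ 20/6. 6⁻¹ ≡ 15 (mod 89), so λ ≡ 20·15 ≡ 33.
  x = λ² - 20 - 20 = 1089 - 40 ≡ 70; y = λ·(20 - 70) - 3 ≡ 38. → (70, 38)
double: tangent at (70, 38): λ = (3·70² + 66)/(2·38) ≡ 81/76. 76⁻¹ ≡ 41 (mod 89) since 76·41 = 3116 ≡ 1, so λ ≡ 81·41 ≡ 28.
  x = λ² - 70 - 70 = 784 - 140 ≡ 21; y = λ·(70 - 21) - 38 ≡ 88. → (21, 88)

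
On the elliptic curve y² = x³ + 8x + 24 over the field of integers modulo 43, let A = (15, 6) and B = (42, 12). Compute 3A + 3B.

First 3A:
Repeated addition: build up to 3A.
2A: tangent at (15, 6): λ = (3·15² + 8)/(2·6) ≡ 38/12. 12⁻¹ ≡ 18 (mod 43) since 12·18 = 216 ≡ 1, so λ ≡ 38·18 ≡ 39.
  x = λ² - 15 - 15 = 1521 - 30 ≡ 29; y = λ·(15 - 29) - 6 ≡ 7. → (29, 7)
3A: (29, 7) + (15, 6). λ = (6 - 7)/(15 - 29) ≡ 42/29 mod 43. 29⁻¹ ≡ 3 (mod 43), so λ ≡ 40.
  x = λ² - 29 - 15 = 1600 - 44 ≡ 8; y = λ·(29 - 8) - 7 ≡ 16. → (8, 16)
3A = (8, 16).
Next 3B:
Repeated addition: build up to 3B.
2B: tangent at (42, 12): λ = (3·42² + 8)/(2·12) ≡ 11/24. 24⁻¹ ≡ 9 (mod 43) since 24·9 = 216 ≡ 1, so λ ≡ 11·9 ≡ 13.
  x = λ² - 42 - 42 = 169 - 84 ≡ 42; y = λ·(42 - 42) - 12 ≡ 31. → (42, 31)
3B: (42, 31) + (42, 12): same x and y₁ ≡ -y₂, so the sum is O.
3B = O.
Finally 3A + 3B:
(8, 16) + O = (8, 16) (identity).

(8, 16)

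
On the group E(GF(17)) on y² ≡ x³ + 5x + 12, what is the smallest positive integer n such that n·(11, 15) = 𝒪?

2P: tangent at (11, 15): λ = (3·11² + 5)/(2·15) ≡ 11/13. 13⁻¹ ≡ 4 (mod 17), so λ ≡ 11·4 ≡ 10.
  x = λ² - 11 - 11 = 100 - 22 ≡ 10; y = λ·(11 - 10) - 15 ≡ 12. → (10, 12)
3P: (10, 12) + (11, 15). λ = (15 - 12)/(11 - 10) ≡ 3/1 mod 17. 1⁻¹ ≡ 1 (mod 17), so λ ≡ 3.
  x = λ² - 10 - 11 = 9 - 21 ≡ 5; y = λ·(10 - 5) - 12 ≡ 3. → (5, 3)
4P: (5, 3) + (11, 15). λ = (15 - 3)/(11 - 5) ≡ 12/6 mod 17. 6⁻¹ ≡ 3 (mod 17), so λ ≡ 2.
  x = λ² - 5 - 11 = 4 - 16 ≡ 5; y = λ·(5 - 5) - 3 ≡ 14. → (5, 14)
5P: (5, 14) + (11, 15). λ = (15 - 14)/(11 - 5) ≡ 1/6 mod 17. 6⁻¹ ≡ 3 (mod 17), so λ ≡ 3.
  x = λ² - 5 - 11 = 9 - 16 ≡ 10; y = λ·(5 - 10) - 14 ≡ 5. → (10, 5)
6P: (10, 5) + (11, 15). λ = (15 - 5)/(11 - 10) ≡ 10/1 mod 17. 1⁻¹ ≡ 1 (mod 17), so λ ≡ 10.
  x = λ² - 10 - 11 = 100 - 21 ≡ 11; y = λ·(10 - 11) - 5 ≡ 2. → (11, 2)
7P: (11, 2) + (11, 15): same x and y₁ ≡ -y₂, so the sum is 𝒪.
7P = 𝒪, so the order is 7.

7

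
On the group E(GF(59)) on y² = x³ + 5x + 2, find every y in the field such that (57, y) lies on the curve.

x³ + 5x + 2 = 185480 ≡ 43 (mod 59).
43 is a non-residue mod 59; no y exists.

none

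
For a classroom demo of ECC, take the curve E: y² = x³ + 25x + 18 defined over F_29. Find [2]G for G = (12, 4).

(18, 23)

tangent at (12, 4): λ = (3·12² + 25)/(2·4) ≡ 22/8. 8⁻¹ ≡ 11 (mod 29), so λ ≡ 22·11 ≡ 10.
  x = λ² - 12 - 12 = 100 - 24 ≡ 18; y = λ·(12 - 18) - 4 ≡ 23. → (18, 23)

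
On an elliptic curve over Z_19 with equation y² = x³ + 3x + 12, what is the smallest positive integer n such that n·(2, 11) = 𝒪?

2P: tangent at (2, 11): λ = (3·2² + 3)/(2·11) ≡ 15/3. 3⁻¹ ≡ 13 (mod 19) since 3·13 = 39 ≡ 1, so λ ≡ 15·13 ≡ 5.
  x = λ² - 2 - 2 = 25 - 4 ≡ 2; y = λ·(2 - 2) - 11 ≡ 8. → (2, 8)
3P: (2, 8) + (2, 11): same x and y₁ ≡ -y₂, so the sum is 𝒪.
3P = 𝒪, so the order is 3.

3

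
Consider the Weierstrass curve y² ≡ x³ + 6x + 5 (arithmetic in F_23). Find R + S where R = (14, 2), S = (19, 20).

(14, 21)

(14, 2) + (19, 20). λ = (20 - 2)/(19 - 14) ≡ 18/5 mod 23. 5⁻¹ ≡ 14 (mod 23) since 5·14 = 70 ≡ 1, so λ ≡ 22.
  x = λ² - 14 - 19 = 484 - 33 ≡ 14; y = λ·(14 - 14) - 2 ≡ 21. → (14, 21)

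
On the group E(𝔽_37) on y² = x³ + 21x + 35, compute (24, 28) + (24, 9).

The two points share x = 24 and their y-coordinates satisfy 28 + 9 ≡ 0 (mod 37), so they are inverses. Their sum is 𝒪.

O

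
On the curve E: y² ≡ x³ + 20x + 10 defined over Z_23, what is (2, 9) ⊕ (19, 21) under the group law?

(2, 9) + (19, 21). λ = (21 - 9)/(19 - 2) ≡ 12/17 mod 23. 17⁻¹ ≡ 19 (mod 23), so λ ≡ 21.
  x = λ² - 2 - 19 = 441 - 21 ≡ 6; y = λ·(2 - 6) - 9 ≡ 22. → (6, 22)

(6, 22)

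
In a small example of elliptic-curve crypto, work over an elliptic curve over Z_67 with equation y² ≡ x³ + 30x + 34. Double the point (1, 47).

tangent at (1, 47): λ = (3·1² + 30)/(2·47) ≡ 33/27. 27⁻¹ ≡ 5 (mod 67), so λ ≡ 33·5 ≡ 31.
  x = λ² - 1 - 1 = 961 - 2 ≡ 21; y = λ·(1 - 21) - 47 ≡ 3. → (21, 3)

(21, 3)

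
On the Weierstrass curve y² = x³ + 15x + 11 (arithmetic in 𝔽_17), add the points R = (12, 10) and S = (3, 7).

(4, 4)

(12, 10) + (3, 7). λ = (7 - 10)/(3 - 12) ≡ 14/8 mod 17. 8⁻¹ ≡ 15 (mod 17) since 8·15 = 120 ≡ 1, so λ ≡ 6.
  x = λ² - 12 - 3 = 36 - 15 ≡ 4; y = λ·(12 - 4) - 10 ≡ 4. → (4, 4)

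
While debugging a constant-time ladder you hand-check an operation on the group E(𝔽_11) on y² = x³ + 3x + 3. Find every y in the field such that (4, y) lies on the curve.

x³ + 3x + 3 = 79 ≡ 2 (mod 11).
2 is a non-residue mod 11; no y exists.

none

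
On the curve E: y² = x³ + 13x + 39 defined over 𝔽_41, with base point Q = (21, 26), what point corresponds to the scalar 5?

Repeated addition: build up to 5Q.
2Q: tangent at (21, 26): λ = (3·21² + 13)/(2·26) ≡ 24/11. 11⁻¹ ≡ 15 (mod 41), so λ ≡ 24·15 ≡ 32.
  x = λ² - 21 - 21 = 1024 - 42 ≡ 39; y = λ·(21 - 39) - 26 ≡ 13. → (39, 13)
3Q: (39, 13) + (21, 26). λ = (26 - 13)/(21 - 39) ≡ 13/23 mod 41. 23⁻¹ ≡ 25 (mod 41), so λ ≡ 38.
  x = λ² - 39 - 21 = 1444 - 60 ≡ 31; y = λ·(39 - 31) - 13 ≡ 4. → (31, 4)
4Q: (31, 4) + (21, 26). λ = (26 - 4)/(21 - 31) ≡ 22/31 mod 41. 31⁻¹ ≡ 4 (mod 41) since 31·4 = 124 ≡ 1, so λ ≡ 6.
  x = λ² - 31 - 21 = 36 - 52 ≡ 25; y = λ·(31 - 25) - 4 ≡ 32. → (25, 32)
5Q: (25, 32) + (21, 26). λ = (26 - 32)/(21 - 25) ≡ 35/37 mod 41. 37⁻¹ ≡ 10 (mod 41), so λ ≡ 22.
  x = λ² - 25 - 21 = 484 - 46 ≡ 28; y = λ·(25 - 28) - 32 ≡ 25. → (28, 25)

(28, 25)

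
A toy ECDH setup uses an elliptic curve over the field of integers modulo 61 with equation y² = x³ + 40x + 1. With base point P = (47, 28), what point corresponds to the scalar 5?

Double-and-add on 5 = (101)₂. Start with P = (47, 28) for the leading 1-bit.
double: tangent at (47, 28): λ = (3·47² + 40)/(2·28) ≡ 18/56. 56⁻¹ ≡ 12 (mod 61), so λ ≡ 18·12 ≡ 33.
  x = λ² - 47 - 47 = 1089 - 94 ≡ 19; y = λ·(47 - 19) - 28 ≡ 42. → (19, 42)
double: tangent at (19, 42): λ = (3·19² + 40)/(2·42) ≡ 25/23. 23⁻¹ ≡ 8 (mod 61) since 23·8 = 184 ≡ 1, so λ ≡ 25·8 ≡ 17.
  x = λ² - 19 - 19 = 289 - 38 ≡ 7; y = λ·(19 - 7) - 42 ≡ 40. → (7, 40)
add P: (7, 40) + (47, 28). λ = (28 - 40)/(47 - 7) ≡ 49/40 mod 61. 40⁻¹ ≡ 29 (mod 61) since 40·29 = 1160 ≡ 1, so λ ≡ 18.
  x = λ² - 7 - 47 = 324 - 54 ≡ 26; y = λ·(7 - 26) - 40 ≡ 45. → (26, 45)

(26, 45)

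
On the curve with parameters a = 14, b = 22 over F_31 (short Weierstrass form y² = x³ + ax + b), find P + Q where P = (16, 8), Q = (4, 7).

(25, 30)

(16, 8) + (4, 7). λ = (7 - 8)/(4 - 16) ≡ 30/19 mod 31. 19⁻¹ ≡ 18 (mod 31) since 19·18 = 342 ≡ 1, so λ ≡ 13.
  x = λ² - 16 - 4 = 169 - 20 ≡ 25; y = λ·(16 - 25) - 8 ≡ 30. → (25, 30)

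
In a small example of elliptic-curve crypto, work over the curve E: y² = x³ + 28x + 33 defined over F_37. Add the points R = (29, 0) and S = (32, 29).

(16, 27)

(29, 0) + (32, 29). λ = (29 - 0)/(32 - 29) ≡ 29/3 mod 37. 3⁻¹ ≡ 25 (mod 37), so λ ≡ 22.
  x = λ² - 29 - 32 = 484 - 61 ≡ 16; y = λ·(29 - 16) - 0 ≡ 27. → (16, 27)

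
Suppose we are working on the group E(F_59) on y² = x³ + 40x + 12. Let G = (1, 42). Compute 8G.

(45, 37)

Repeated addition: build up to 8G.
2G: tangent at (1, 42): λ = (3·1² + 40)/(2·42) ≡ 43/25. 25⁻¹ ≡ 26 (mod 59) since 25·26 = 650 ≡ 1, so λ ≡ 43·26 ≡ 56.
  x = λ² - 1 - 1 = 3136 - 2 ≡ 7; y = λ·(1 - 7) - 42 ≡ 35. → (7, 35)
3G: (7, 35) + (1, 42). λ = (42 - 35)/(1 - 7) ≡ 7/53 mod 59. 53⁻¹ ≡ 49 (mod 59), so λ ≡ 48.
  x = λ² - 7 - 1 = 2304 - 8 ≡ 54; y = λ·(7 - 54) - 35 ≡ 10. → (54, 10)
4G: (54, 10) + (1, 42). λ = (42 - 10)/(1 - 54) ≡ 32/6 mod 59. 6⁻¹ ≡ 10 (mod 59) since 6·10 = 60 ≡ 1, so λ ≡ 25.
  x = λ² - 54 - 1 = 625 - 55 ≡ 39; y = λ·(54 - 39) - 10 ≡ 11. → (39, 11)
5G: (39, 11) + (1, 42). λ = (42 - 11)/(1 - 39) ≡ 31/21 mod 59. 21⁻¹ ≡ 45 (mod 59) since 21·45 = 945 ≡ 1, so λ ≡ 38.
  x = λ² - 39 - 1 = 1444 - 40 ≡ 47; y = λ·(39 - 47) - 11 ≡ 39. → (47, 39)
6G: (47, 39) + (1, 42). λ = (42 - 39)/(1 - 47) ≡ 3/13 mod 59. 13⁻¹ ≡ 50 (mod 59), so λ ≡ 32.
  x = λ² - 47 - 1 = 1024 - 48 ≡ 32; y = λ·(47 - 32) - 39 ≡ 28. → (32, 28)
7G: (32, 28) + (1, 42). λ = (42 - 28)/(1 - 32) ≡ 14/28 mod 59. 28⁻¹ ≡ 19 (mod 59), so λ ≡ 30.
  x = λ² - 32 - 1 = 900 - 33 ≡ 41; y = λ·(32 - 41) - 28 ≡ 56. → (41, 56)
8G: (41, 56) + (1, 42). λ = (42 - 56)/(1 - 41) ≡ 45/19 mod 59. 19⁻¹ ≡ 28 (mod 59), so λ ≡ 21.
  x = λ² - 41 - 1 = 441 - 42 ≡ 45; y = λ·(41 - 45) - 56 ≡ 37. → (45, 37)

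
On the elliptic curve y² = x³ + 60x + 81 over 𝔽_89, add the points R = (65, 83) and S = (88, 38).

(65, 83) + (88, 38). λ = (38 - 83)/(88 - 65) ≡ 44/23 mod 89. 23⁻¹ ≡ 31 (mod 89), so λ ≡ 29.
  x = λ² - 65 - 88 = 841 - 153 ≡ 65; y = λ·(65 - 65) - 83 ≡ 6. → (65, 6)

(65, 6)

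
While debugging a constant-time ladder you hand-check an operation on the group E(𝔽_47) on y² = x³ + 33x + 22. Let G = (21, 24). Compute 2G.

(7, 19)

tangent at (21, 24): λ = (3·21² + 33)/(2·24) ≡ 40/1. 1⁻¹ ≡ 1 (mod 47) since 1·1 = 1 ≡ 1, so λ ≡ 40·1 ≡ 40.
  x = λ² - 21 - 21 = 1600 - 42 ≡ 7; y = λ·(21 - 7) - 24 ≡ 19. → (7, 19)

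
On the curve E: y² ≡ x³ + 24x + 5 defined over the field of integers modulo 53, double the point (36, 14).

(49, 2)

tangent at (36, 14): λ = (3·36² + 24)/(2·14) ≡ 43/28. 28⁻¹ ≡ 36 (mod 53) since 28·36 = 1008 ≡ 1, so λ ≡ 43·36 ≡ 11.
  x = λ² - 36 - 36 = 121 - 72 ≡ 49; y = λ·(36 - 49) - 14 ≡ 2. → (49, 2)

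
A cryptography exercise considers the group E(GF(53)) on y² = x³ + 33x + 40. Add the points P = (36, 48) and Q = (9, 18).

(36, 48) + (9, 18). λ = (18 - 48)/(9 - 36) ≡ 23/26 mod 53. 26⁻¹ ≡ 51 (mod 53), so λ ≡ 7.
  x = λ² - 36 - 9 = 49 - 45 ≡ 4; y = λ·(36 - 4) - 48 ≡ 17. → (4, 17)

(4, 17)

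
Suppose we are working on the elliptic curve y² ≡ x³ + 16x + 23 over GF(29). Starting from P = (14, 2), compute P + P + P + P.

Double-and-add on 4 = (100)₂. Start with P = (14, 2) for the leading 1-bit.
double: tangent at (14, 2): λ = (3·14² + 16)/(2·2) ≡ 24/4. 4⁻¹ ≡ 22 (mod 29), so λ ≡ 24·22 ≡ 6.
  x = λ² - 14 - 14 = 36 - 28 ≡ 8; y = λ·(14 - 8) - 2 ≡ 5. → (8, 5)
double: tangent at (8, 5): λ = (3·8² + 16)/(2·5) ≡ 5/10. 10⁻¹ ≡ 3 (mod 29) since 10·3 = 30 ≡ 1, so λ ≡ 5·3 ≡ 15.
  x = λ² - 8 - 8 = 225 - 16 ≡ 6; y = λ·(8 - 6) - 5 ≡ 25. → (6, 25)

(6, 25)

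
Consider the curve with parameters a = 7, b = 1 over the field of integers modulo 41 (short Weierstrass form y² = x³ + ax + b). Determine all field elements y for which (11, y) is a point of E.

x³ + 7x + 1 = 1409 ≡ 15 (mod 41).
15 is a non-residue mod 41; no y exists.

none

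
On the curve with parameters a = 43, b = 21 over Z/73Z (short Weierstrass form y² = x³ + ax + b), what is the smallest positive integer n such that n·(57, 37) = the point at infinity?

6

2P: tangent at (57, 37): λ = (3·57² + 43)/(2·37) ≡ 8/1. 1⁻¹ ≡ 1 (mod 73), so λ ≡ 8·1 ≡ 8.
  x = λ² - 57 - 57 = 64 - 114 ≡ 23; y = λ·(57 - 23) - 37 ≡ 16. → (23, 16)
3P: (23, 16) + (57, 37). λ = (37 - 16)/(57 - 23) ≡ 21/34 mod 73. 34⁻¹ ≡ 58 (mod 73), so λ ≡ 50.
  x = λ² - 23 - 57 = 2500 - 80 ≡ 11; y = λ·(23 - 11) - 16 ≡ 0. → (11, 0)
4P: (11, 0) + (57, 37). λ = (37 - 0)/(57 - 11) ≡ 37/46 mod 73. 46⁻¹ ≡ 27 (mod 73), so λ ≡ 50.
  x = λ² - 11 - 57 = 2500 - 68 ≡ 23; y = λ·(11 - 23) - 0 ≡ 57. → (23, 57)
5P: (23, 57) + (57, 37). λ = (37 - 57)/(57 - 23) ≡ 53/34 mod 73. 34⁻¹ ≡ 58 (mod 73), so λ ≡ 8.
  x = λ² - 23 - 57 = 64 - 80 ≡ 57; y = λ·(23 - 57) - 57 ≡ 36. → (57, 36)
6P: (57, 36) + (57, 37): same x and y₁ ≡ -y₂, so the sum is the point at infinity.
6P = the point at infinity, so the order is 6.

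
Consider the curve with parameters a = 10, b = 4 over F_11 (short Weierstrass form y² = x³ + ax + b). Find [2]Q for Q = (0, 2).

(9, 3)

tangent at (0, 2): λ = (3·0² + 10)/(2·2) ≡ 10/4. 4⁻¹ ≡ 3 (mod 11), so λ ≡ 10·3 ≡ 8.
  x = λ² - 0 - 0 = 64 - 0 ≡ 9; y = λ·(0 - 9) - 2 ≡ 3. → (9, 3)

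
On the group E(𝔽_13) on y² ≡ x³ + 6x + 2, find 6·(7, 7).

(5, 1)

Write P = (7, 7).
Repeated addition: build up to 6P.
2P: tangent at (7, 7): λ = (3·7² + 6)/(2·7) ≡ 10/1. 1⁻¹ ≡ 1 (mod 13) since 1·1 = 1 ≡ 1, so λ ≡ 10·1 ≡ 10.
  x = λ² - 7 - 7 = 100 - 14 ≡ 8; y = λ·(7 - 8) - 7 ≡ 9. → (8, 9)
3P: (8, 9) + (7, 7). λ = (7 - 9)/(7 - 8) ≡ 11/12 mod 13. 12⁻¹ ≡ 12 (mod 13), so λ ≡ 2.
  x = λ² - 8 - 7 = 4 - 15 ≡ 2; y = λ·(8 - 2) - 9 ≡ 3. → (2, 3)
4P: (2, 3) + (7, 7). λ = (7 - 3)/(7 - 2) ≡ 4/5 mod 13. 5⁻¹ ≡ 8 (mod 13), so λ ≡ 6.
  x = λ² - 2 - 7 = 36 - 9 ≡ 1; y = λ·(2 - 1) - 3 ≡ 3. → (1, 3)
5P: (1, 3) + (7, 7). λ = (7 - 3)/(7 - 1) ≡ 4/6 mod 13. 6⁻¹ ≡ 11 (mod 13), so λ ≡ 5.
  x = λ² - 1 - 7 = 25 - 8 ≡ 4; y = λ·(1 - 4) - 3 ≡ 8. → (4, 8)
6P: (4, 8) + (7, 7). λ = (7 - 8)/(7 - 4) ≡ 12/3 mod 13. 3⁻¹ ≡ 9 (mod 13) since 3·9 = 27 ≡ 1, so λ ≡ 4.
  x = λ² - 4 - 7 = 16 - 11 ≡ 5; y = λ·(4 - 5) - 8 ≡ 1. → (5, 1)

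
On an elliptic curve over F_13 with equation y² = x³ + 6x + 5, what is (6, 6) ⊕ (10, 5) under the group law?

(6, 6) + (10, 5). λ = (5 - 6)/(10 - 6) ≡ 12/4 mod 13. 4⁻¹ ≡ 10 (mod 13), so λ ≡ 3.
  x = λ² - 6 - 10 = 9 - 16 ≡ 6; y = λ·(6 - 6) - 6 ≡ 7. → (6, 7)

(6, 7)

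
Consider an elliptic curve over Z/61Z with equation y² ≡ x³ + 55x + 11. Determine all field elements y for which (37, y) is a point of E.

19, 42

x³ + 55x + 11 = 52699 ≡ 56 (mod 61).
Square roots of 56 mod 61: 19 and 42 (since 19² = 361 ≡ 56).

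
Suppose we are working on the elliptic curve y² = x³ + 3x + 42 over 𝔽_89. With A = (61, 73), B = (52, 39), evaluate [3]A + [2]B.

(25, 16)

First 3A:
Repeated addition: build up to 3A.
2A: tangent at (61, 73): λ = (3·61² + 3)/(2·73) ≡ 41/57. 57⁻¹ ≡ 25 (mod 89) since 57·25 = 1425 ≡ 1, so λ ≡ 41·25 ≡ 46.
  x = λ² - 61 - 61 = 2116 - 122 ≡ 36; y = λ·(61 - 36) - 73 ≡ 9. → (36, 9)
3A: (36, 9) + (61, 73). λ = (73 - 9)/(61 - 36) ≡ 64/25 mod 89. 25⁻¹ ≡ 57 (mod 89), so λ ≡ 88.
  x = λ² - 36 - 61 = 7744 - 97 ≡ 82; y = λ·(36 - 82) - 9 ≡ 37. → (82, 37)
3A = (82, 37).
Next 2B:
Repeated addition: build up to 2B.
2B: tangent at (52, 39): λ = (3·52² + 3)/(2·39) ≡ 16/78. 78⁻¹ ≡ 8 (mod 89) since 78·8 = 624 ≡ 1, so λ ≡ 16·8 ≡ 39.
  x = λ² - 52 - 52 = 1521 - 104 ≡ 82; y = λ·(52 - 82) - 39 ≡ 37. → (82, 37)
2B = (82, 37).
Finally 3A + 2B:
tangent at (82, 37): λ = (3·82² + 3)/(2·37) ≡ 61/74. 74⁻¹ ≡ 83 (mod 89) since 74·83 = 6142 ≡ 1, so λ ≡ 61·83 ≡ 79.
  x = λ² - 82 - 82 = 6241 - 164 ≡ 25; y = λ·(82 - 25) - 37 ≡ 16. → (25, 16)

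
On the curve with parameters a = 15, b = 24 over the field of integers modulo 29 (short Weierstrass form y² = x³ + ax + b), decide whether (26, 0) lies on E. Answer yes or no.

no

y² = 0² ≡ 0; x³ + 15x + 24 = 17990 ≡ 10 (mod 29). 0 ≠ 10.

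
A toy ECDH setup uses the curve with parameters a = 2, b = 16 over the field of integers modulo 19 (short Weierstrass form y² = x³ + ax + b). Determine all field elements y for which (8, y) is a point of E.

none

x³ + 2x + 16 = 544 ≡ 12 (mod 19).
12 is a non-residue mod 19; no y exists.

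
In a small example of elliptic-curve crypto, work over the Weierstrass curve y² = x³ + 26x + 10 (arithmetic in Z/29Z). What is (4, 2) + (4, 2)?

(8, 11)

tangent at (4, 2): λ = (3·4² + 26)/(2·2) ≡ 16/4. 4⁻¹ ≡ 22 (mod 29), so λ ≡ 16·22 ≡ 4.
  x = λ² - 4 - 4 = 16 - 8 ≡ 8; y = λ·(4 - 8) - 2 ≡ 11. → (8, 11)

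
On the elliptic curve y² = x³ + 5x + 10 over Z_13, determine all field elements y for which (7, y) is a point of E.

none

x³ + 5x + 10 = 388 ≡ 11 (mod 13).
11 is a non-residue mod 13; no y exists.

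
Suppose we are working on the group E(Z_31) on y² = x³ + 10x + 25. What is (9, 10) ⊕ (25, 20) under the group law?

(9, 10) + (25, 20). λ = (20 - 10)/(25 - 9) ≡ 10/16 mod 31. 16⁻¹ ≡ 2 (mod 31), so λ ≡ 20.
  x = λ² - 9 - 25 = 400 - 34 ≡ 25; y = λ·(9 - 25) - 10 ≡ 11. → (25, 11)

(25, 11)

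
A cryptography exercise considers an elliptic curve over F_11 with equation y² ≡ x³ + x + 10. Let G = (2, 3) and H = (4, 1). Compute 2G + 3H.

(9, 0)

First 2G:
Repeated addition: build up to 2G.
2G: tangent at (2, 3): λ = (3·2² + 1)/(2·3) ≡ 2/6. 6⁻¹ ≡ 2 (mod 11) since 6·2 = 12 ≡ 1, so λ ≡ 2·2 ≡ 4.
  x = λ² - 2 - 2 = 16 - 4 ≡ 1; y = λ·(2 - 1) - 3 ≡ 1. → (1, 1)
2G = (1, 1).
Next 3H:
Repeated addition: build up to 3H.
2H: tangent at (4, 1): λ = (3·4² + 1)/(2·1) ≡ 5/2. 2⁻¹ ≡ 6 (mod 11), so λ ≡ 5·6 ≡ 8.
  x = λ² - 4 - 4 = 64 - 8 ≡ 1; y = λ·(4 - 1) - 1 ≡ 1. → (1, 1)
3H: (1, 1) + (4, 1). λ = (1 - 1)/(4 - 1) ≡ 0/3 mod 11. 3⁻¹ ≡ 4 (mod 11) since 3·4 = 12 ≡ 1, so λ ≡ 0.
  x = λ² - 1 - 4 = 0 - 5 ≡ 6; y = λ·(1 - 6) - 1 ≡ 10. → (6, 10)
3H = (6, 10).
Finally 2G + 3H:
(1, 1) + (6, 10). λ = (10 - 1)/(6 - 1) ≡ 9/5 mod 11. 5⁻¹ ≡ 9 (mod 11), so λ ≡ 4.
  x = λ² - 1 - 6 = 16 - 7 ≡ 9; y = λ·(1 - 9) - 1 ≡ 0. → (9, 0)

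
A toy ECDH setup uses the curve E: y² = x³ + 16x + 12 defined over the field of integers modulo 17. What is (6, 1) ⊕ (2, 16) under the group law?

(6, 1) + (2, 16). λ = (16 - 1)/(2 - 6) ≡ 15/13 mod 17. 13⁻¹ ≡ 4 (mod 17), so λ ≡ 9.
  x = λ² - 6 - 2 = 81 - 8 ≡ 5; y = λ·(6 - 5) - 1 ≡ 8. → (5, 8)

(5, 8)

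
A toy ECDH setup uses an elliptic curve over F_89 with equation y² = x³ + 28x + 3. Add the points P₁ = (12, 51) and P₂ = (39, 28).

(22, 63)

(12, 51) + (39, 28). λ = (28 - 51)/(39 - 12) ≡ 66/27 mod 89. 27⁻¹ ≡ 33 (mod 89) since 27·33 = 891 ≡ 1, so λ ≡ 42.
  x = λ² - 12 - 39 = 1764 - 51 ≡ 22; y = λ·(12 - 22) - 51 ≡ 63. → (22, 63)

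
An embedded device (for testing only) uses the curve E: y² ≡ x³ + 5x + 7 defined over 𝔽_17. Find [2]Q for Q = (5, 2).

(16, 16)

tangent at (5, 2): λ = (3·5² + 5)/(2·2) ≡ 12/4. 4⁻¹ ≡ 13 (mod 17) since 4·13 = 52 ≡ 1, so λ ≡ 12·13 ≡ 3.
  x = λ² - 5 - 5 = 9 - 10 ≡ 16; y = λ·(5 - 16) - 2 ≡ 16. → (16, 16)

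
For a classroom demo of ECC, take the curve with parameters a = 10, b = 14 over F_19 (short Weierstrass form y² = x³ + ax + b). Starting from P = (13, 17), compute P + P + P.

Repeated addition: build up to 3P.
2P: tangent at (13, 17): λ = (3·13² + 10)/(2·17) ≡ 4/15. 15⁻¹ ≡ 14 (mod 19), so λ ≡ 4·14 ≡ 18.
  x = λ² - 13 - 13 = 324 - 26 ≡ 13; y = λ·(13 - 13) - 17 ≡ 2. → (13, 2)
3P: (13, 2) + (13, 17): same x and y₁ ≡ -y₂, so the sum is 𝒪.

O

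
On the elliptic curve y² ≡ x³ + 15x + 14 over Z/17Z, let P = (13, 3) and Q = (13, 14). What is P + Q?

The two points share x = 13 and their y-coordinates satisfy 3 + 14 ≡ 0 (mod 17), so they are inverses. Their sum is 𝒪.

O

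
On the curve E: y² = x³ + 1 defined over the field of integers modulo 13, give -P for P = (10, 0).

(10, 0)

-(10, 0) = (10, -0 mod 13) = (10, 0).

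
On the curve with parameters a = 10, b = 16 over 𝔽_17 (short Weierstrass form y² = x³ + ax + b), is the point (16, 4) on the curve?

no

y² = 4² ≡ 16; x³ + 10x + 16 = 4272 ≡ 5 (mod 17). 16 ≠ 5.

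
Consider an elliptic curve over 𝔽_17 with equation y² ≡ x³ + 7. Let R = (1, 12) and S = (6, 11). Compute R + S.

(8, 3)

(1, 12) + (6, 11). λ = (11 - 12)/(6 - 1) ≡ 16/5 mod 17. 5⁻¹ ≡ 7 (mod 17) since 5·7 = 35 ≡ 1, so λ ≡ 10.
  x = λ² - 1 - 6 = 100 - 7 ≡ 8; y = λ·(1 - 8) - 12 ≡ 3. → (8, 3)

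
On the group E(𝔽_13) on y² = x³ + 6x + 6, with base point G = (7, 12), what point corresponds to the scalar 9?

Repeated addition: build up to 9G.
2G: tangent at (7, 12): λ = (3·7² + 6)/(2·12) ≡ 10/11. 11⁻¹ ≡ 6 (mod 13), so λ ≡ 10·6 ≡ 8.
  x = λ² - 7 - 7 = 64 - 14 ≡ 11; y = λ·(7 - 11) - 12 ≡ 8. → (11, 8)
3G: (11, 8) + (7, 12). λ = (12 - 8)/(7 - 11) ≡ 4/9 mod 13. 9⁻¹ ≡ 3 (mod 13), so λ ≡ 12.
  x = λ² - 11 - 7 = 144 - 18 ≡ 9; y = λ·(11 - 9) - 8 ≡ 3. → (9, 3)
4G: (9, 3) + (7, 12). λ = (12 - 3)/(7 - 9) ≡ 9/11 mod 13. 11⁻¹ ≡ 6 (mod 13), so λ ≡ 2.
  x = λ² - 9 - 7 = 4 - 16 ≡ 1; y = λ·(9 - 1) - 3 ≡ 0. → (1, 0)
5G: (1, 0) + (7, 12). λ = (12 - 0)/(7 - 1) ≡ 12/6 mod 13. 6⁻¹ ≡ 11 (mod 13), so λ ≡ 2.
  x = λ² - 1 - 7 = 4 - 8 ≡ 9; y = λ·(1 - 9) - 0 ≡ 10. → (9, 10)
6G: (9, 10) + (7, 12). λ = (12 - 10)/(7 - 9) ≡ 2/11 mod 13. 11⁻¹ ≡ 6 (mod 13) since 11·6 = 66 ≡ 1, so λ ≡ 12.
  x = λ² - 9 - 7 = 144 - 16 ≡ 11; y = λ·(9 - 11) - 10 ≡ 5. → (11, 5)
7G: (11, 5) + (7, 12). λ = (12 - 5)/(7 - 11) ≡ 7/9 mod 13. 9⁻¹ ≡ 3 (mod 13) since 9·3 = 27 ≡ 1, so λ ≡ 8.
  x = λ² - 11 - 7 = 64 - 18 ≡ 7; y = λ·(11 - 7) - 5 ≡ 1. → (7, 1)
8G: (7, 1) + (7, 12): same x and y₁ ≡ -y₂, so the sum is ∞.
9G: ∞ + (7, 12) = (7, 12) (identity).

(7, 12)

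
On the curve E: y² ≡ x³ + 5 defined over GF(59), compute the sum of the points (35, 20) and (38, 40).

(35, 20) + (38, 40). λ = (40 - 20)/(38 - 35) ≡ 20/3 mod 59. 3⁻¹ ≡ 20 (mod 59), so λ ≡ 46.
  x = λ² - 35 - 38 = 2116 - 73 ≡ 37; y = λ·(35 - 37) - 20 ≡ 6. → (37, 6)

(37, 6)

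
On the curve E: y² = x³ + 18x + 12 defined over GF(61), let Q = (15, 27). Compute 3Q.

(49, 52)

Repeated addition: build up to 3Q.
2Q: tangent at (15, 27): λ = (3·15² + 18)/(2·27) ≡ 22/54. 54⁻¹ ≡ 26 (mod 61) since 54·26 = 1404 ≡ 1, so λ ≡ 22·26 ≡ 23.
  x = λ² - 15 - 15 = 529 - 30 ≡ 11; y = λ·(15 - 11) - 27 ≡ 4. → (11, 4)
3Q: (11, 4) + (15, 27). λ = (27 - 4)/(15 - 11) ≡ 23/4 mod 61. 4⁻¹ ≡ 46 (mod 61) since 4·46 = 184 ≡ 1, so λ ≡ 21.
  x = λ² - 11 - 15 = 441 - 26 ≡ 49; y = λ·(11 - 49) - 4 ≡ 52. → (49, 52)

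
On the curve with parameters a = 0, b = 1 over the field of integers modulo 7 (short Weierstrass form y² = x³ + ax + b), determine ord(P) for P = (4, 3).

6

2P: tangent at (4, 3): λ = (3·4² + 0)/(2·3) ≡ 6/6. 6⁻¹ ≡ 6 (mod 7) since 6·6 = 36 ≡ 1, so λ ≡ 6·6 ≡ 1.
  x = λ² - 4 - 4 = 1 - 8 ≡ 0; y = λ·(4 - 0) - 3 ≡ 1. → (0, 1)
3P: (0, 1) + (4, 3). λ = (3 - 1)/(4 - 0) ≡ 2/4 mod 7. 4⁻¹ ≡ 2 (mod 7) since 4·2 = 8 ≡ 1, so λ ≡ 4.
  x = λ² - 0 - 4 = 16 - 4 ≡ 5; y = λ·(0 - 5) - 1 ≡ 0. → (5, 0)
4P: (5, 0) + (4, 3). λ = (3 - 0)/(4 - 5) ≡ 3/6 mod 7. 6⁻¹ ≡ 6 (mod 7) since 6·6 = 36 ≡ 1, so λ ≡ 4.
  x = λ² - 5 - 4 = 16 - 9 ≡ 0; y = λ·(5 - 0) - 0 ≡ 6. → (0, 6)
5P: (0, 6) + (4, 3). λ = (3 - 6)/(4 - 0) ≡ 4/4 mod 7. 4⁻¹ ≡ 2 (mod 7), so λ ≡ 1.
  x = λ² - 0 - 4 = 1 - 4 ≡ 4; y = λ·(0 - 4) - 6 ≡ 4. → (4, 4)
6P: (4, 4) + (4, 3): same x and y₁ ≡ -y₂, so the sum is ∞.
6P = ∞, so the order is 6.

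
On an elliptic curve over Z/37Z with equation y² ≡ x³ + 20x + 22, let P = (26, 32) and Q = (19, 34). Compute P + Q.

(26, 32) + (19, 34). λ = (34 - 32)/(19 - 26) ≡ 2/30 mod 37. 30⁻¹ ≡ 21 (mod 37), so λ ≡ 5.
  x = λ² - 26 - 19 = 25 - 45 ≡ 17; y = λ·(26 - 17) - 32 ≡ 13. → (17, 13)

(17, 13)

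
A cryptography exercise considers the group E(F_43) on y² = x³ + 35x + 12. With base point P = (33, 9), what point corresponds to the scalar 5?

Double-and-add on 5 = (101)₂. Start with P = (33, 9) for the leading 1-bit.
double: tangent at (33, 9): λ = (3·33² + 35)/(2·9) ≡ 34/18. 18⁻¹ ≡ 12 (mod 43) since 18·12 = 216 ≡ 1, so λ ≡ 34·12 ≡ 21.
  x = λ² - 33 - 33 = 441 - 66 ≡ 31; y = λ·(33 - 31) - 9 ≡ 33. → (31, 33)
double: tangent at (31, 33): λ = (3·31² + 35)/(2·33) ≡ 37/23. 23⁻¹ ≡ 15 (mod 43), so λ ≡ 37·15 ≡ 39.
  x = λ² - 31 - 31 = 1521 - 62 ≡ 40; y = λ·(31 - 40) - 33 ≡ 3. → (40, 3)
add P: (40, 3) + (33, 9). λ = (9 - 3)/(33 - 40) ≡ 6/36 mod 43. 36⁻¹ ≡ 6 (mod 43), so λ ≡ 36.
  x = λ² - 40 - 33 = 1296 - 73 ≡ 19; y = λ·(40 - 19) - 3 ≡ 22. → (19, 22)

(19, 22)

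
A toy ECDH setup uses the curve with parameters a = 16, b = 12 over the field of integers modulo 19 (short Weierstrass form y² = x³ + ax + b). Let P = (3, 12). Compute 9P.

Repeated addition: build up to 9P.
2P: tangent at (3, 12): λ = (3·3² + 16)/(2·12) ≡ 5/5. 5⁻¹ ≡ 4 (mod 19) since 5·4 = 20 ≡ 1, so λ ≡ 5·4 ≡ 1.
  x = λ² - 3 - 3 = 1 - 6 ≡ 14; y = λ·(3 - 14) - 12 ≡ 15. → (14, 15)
3P: (14, 15) + (3, 12). λ = (12 - 15)/(3 - 14) ≡ 16/8 mod 19. 8⁻¹ ≡ 12 (mod 19), so λ ≡ 2.
  x = λ² - 14 - 3 = 4 - 17 ≡ 6; y = λ·(14 - 6) - 15 ≡ 1. → (6, 1)
4P: (6, 1) + (3, 12). λ = (12 - 1)/(3 - 6) ≡ 11/16 mod 19. 16⁻¹ ≡ 6 (mod 19), so λ ≡ 9.
  x = λ² - 6 - 3 = 81 - 9 ≡ 15; y = λ·(6 - 15) - 1 ≡ 13. → (15, 13)
5P: (15, 13) + (3, 12). λ = (12 - 13)/(3 - 15) ≡ 18/7 mod 19. 7⁻¹ ≡ 11 (mod 19) since 7·11 = 77 ≡ 1, so λ ≡ 8.
  x = λ² - 15 - 3 = 64 - 18 ≡ 8; y = λ·(15 - 8) - 13 ≡ 5. → (8, 5)
6P: (8, 5) + (3, 12). λ = (12 - 5)/(3 - 8) ≡ 7/14 mod 19. 14⁻¹ ≡ 15 (mod 19), so λ ≡ 10.
  x = λ² - 8 - 3 = 100 - 11 ≡ 13; y = λ·(8 - 13) - 5 ≡ 2. → (13, 2)
7P: (13, 2) + (3, 12). λ = (12 - 2)/(3 - 13) ≡ 10/9 mod 19. 9⁻¹ ≡ 17 (mod 19), so λ ≡ 18.
  x = λ² - 13 - 3 = 324 - 16 ≡ 4; y = λ·(13 - 4) - 2 ≡ 8. → (4, 8)
8P: (4, 8) + (3, 12). λ = (12 - 8)/(3 - 4) ≡ 4/18 mod 19. 18⁻¹ ≡ 18 (mod 19) since 18·18 = 324 ≡ 1, so λ ≡ 15.
  x = λ² - 4 - 3 = 225 - 7 ≡ 9; y = λ·(4 - 9) - 8 ≡ 12. → (9, 12)
9P: (9, 12) + (3, 12). λ = (12 - 12)/(3 - 9) ≡ 0/13 mod 19. 13⁻¹ ≡ 3 (mod 19) since 13·3 = 39 ≡ 1, so λ ≡ 0.
  x = λ² - 9 - 3 = 0 - 12 ≡ 7; y = λ·(9 - 7) - 12 ≡ 7. → (7, 7)

(7, 7)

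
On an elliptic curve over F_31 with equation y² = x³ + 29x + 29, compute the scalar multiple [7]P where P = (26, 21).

(16, 30)

Repeated addition: build up to 7P.
2P: tangent at (26, 21): λ = (3·26² + 29)/(2·21) ≡ 11/11. 11⁻¹ ≡ 17 (mod 31), so λ ≡ 11·17 ≡ 1.
  x = λ² - 26 - 26 = 1 - 52 ≡ 11; y = λ·(26 - 11) - 21 ≡ 25. → (11, 25)
3P: (11, 25) + (26, 21). λ = (21 - 25)/(26 - 11) ≡ 27/15 mod 31. 15⁻¹ ≡ 29 (mod 31) since 15·29 = 435 ≡ 1, so λ ≡ 8.
  x = λ² - 11 - 26 = 64 - 37 ≡ 27; y = λ·(11 - 27) - 25 ≡ 2. → (27, 2)
4P: (27, 2) + (26, 21). λ = (21 - 2)/(26 - 27) ≡ 19/30 mod 31. 30⁻¹ ≡ 30 (mod 31) since 30·30 = 900 ≡ 1, so λ ≡ 12.
  x = λ² - 27 - 26 = 144 - 53 ≡ 29; y = λ·(27 - 29) - 2 ≡ 5. → (29, 5)
5P: (29, 5) + (26, 21). λ = (21 - 5)/(26 - 29) ≡ 16/28 mod 31. 28⁻¹ ≡ 10 (mod 31) since 28·10 = 280 ≡ 1, so λ ≡ 5.
  x = λ² - 29 - 26 = 25 - 55 ≡ 1; y = λ·(29 - 1) - 5 ≡ 11. → (1, 11)
6P: (1, 11) + (26, 21). λ = (21 - 11)/(26 - 1) ≡ 10/25 mod 31. 25⁻¹ ≡ 5 (mod 31) since 25·5 = 125 ≡ 1, so λ ≡ 19.
  x = λ² - 1 - 26 = 361 - 27 ≡ 24; y = λ·(1 - 24) - 11 ≡ 17. → (24, 17)
7P: (24, 17) + (26, 21). λ = (21 - 17)/(26 - 24) ≡ 4/2 mod 31. 2⁻¹ ≡ 16 (mod 31) since 2·16 = 32 ≡ 1, so λ ≡ 2.
  x = λ² - 24 - 26 = 4 - 50 ≡ 16; y = λ·(24 - 16) - 17 ≡ 30. → (16, 30)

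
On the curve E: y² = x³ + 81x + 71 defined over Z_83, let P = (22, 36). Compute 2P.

tangent at (22, 36): λ = (3·22² + 81)/(2·36) ≡ 39/72. 72⁻¹ ≡ 15 (mod 83), so λ ≡ 39·15 ≡ 4.
  x = λ² - 22 - 22 = 16 - 44 ≡ 55; y = λ·(22 - 55) - 36 ≡ 81. → (55, 81)

(55, 81)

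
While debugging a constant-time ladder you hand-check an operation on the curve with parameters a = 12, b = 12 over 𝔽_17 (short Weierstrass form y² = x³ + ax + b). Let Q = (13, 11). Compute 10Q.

(1, 12)

Repeated addition: build up to 10Q.
2Q: tangent at (13, 11): λ = (3·13² + 12)/(2·11) ≡ 9/5. 5⁻¹ ≡ 7 (mod 17) since 5·7 = 35 ≡ 1, so λ ≡ 9·7 ≡ 12.
  x = λ² - 13 - 13 = 144 - 26 ≡ 16; y = λ·(13 - 16) - 11 ≡ 4. → (16, 4)
3Q: (16, 4) + (13, 11). λ = (11 - 4)/(13 - 16) ≡ 7/14 mod 17. 14⁻¹ ≡ 11 (mod 17) since 14·11 = 154 ≡ 1, so λ ≡ 9.
  x = λ² - 16 - 13 = 81 - 29 ≡ 1; y = λ·(16 - 1) - 4 ≡ 12. → (1, 12)
4Q: (1, 12) + (13, 11). λ = (11 - 12)/(13 - 1) ≡ 16/12 mod 17. 12⁻¹ ≡ 10 (mod 17), so λ ≡ 7.
  x = λ² - 1 - 13 = 49 - 14 ≡ 1; y = λ·(1 - 1) - 12 ≡ 5. → (1, 5)
5Q: (1, 5) + (13, 11). λ = (11 - 5)/(13 - 1) ≡ 6/12 mod 17. 12⁻¹ ≡ 10 (mod 17) since 12·10 = 120 ≡ 1, so λ ≡ 9.
  x = λ² - 1 - 13 = 81 - 14 ≡ 16; y = λ·(1 - 16) - 5 ≡ 13. → (16, 13)
6Q: (16, 13) + (13, 11). λ = (11 - 13)/(13 - 16) ≡ 15/14 mod 17. 14⁻¹ ≡ 11 (mod 17), so λ ≡ 12.
  x = λ² - 16 - 13 = 144 - 29 ≡ 13; y = λ·(16 - 13) - 13 ≡ 6. → (13, 6)
7Q: (13, 6) + (13, 11): same x and y₁ ≡ -y₂, so the sum is ∞.
8Q: ∞ + (13, 11) = (13, 11) (identity).
9Q: tangent at (13, 11): λ = (3·13² + 12)/(2·11) ≡ 9/5. 5⁻¹ ≡ 7 (mod 17) since 5·7 = 35 ≡ 1, so λ ≡ 9·7 ≡ 12.
  x = λ² - 13 - 13 = 144 - 26 ≡ 16; y = λ·(13 - 16) - 11 ≡ 4. → (16, 4)
10Q: (16, 4) + (13, 11). λ = (11 - 4)/(13 - 16) ≡ 7/14 mod 17. 14⁻¹ ≡ 11 (mod 17) since 14·11 = 154 ≡ 1, so λ ≡ 9.
  x = λ² - 16 - 13 = 81 - 29 ≡ 1; y = λ·(16 - 1) - 4 ≡ 12. → (1, 12)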